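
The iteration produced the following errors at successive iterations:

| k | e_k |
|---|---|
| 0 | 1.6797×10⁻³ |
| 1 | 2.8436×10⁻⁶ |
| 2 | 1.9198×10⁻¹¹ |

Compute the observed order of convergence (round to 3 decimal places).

p ≈ ln(e_2/e_1) / ln(e_1/e_0)
  = ln(1.9198×10⁻¹¹/2.8436×10⁻⁶) / ln(2.8436×10⁻⁶/1.6797×10⁻³)
  = ln(6.7513e-06) / ln(0.00169292)
  = -11.905775 / -6.381300 ≈ 1.865729

1.866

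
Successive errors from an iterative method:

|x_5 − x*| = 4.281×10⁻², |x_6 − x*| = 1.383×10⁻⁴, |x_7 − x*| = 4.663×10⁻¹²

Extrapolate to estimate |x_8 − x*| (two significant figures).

First estimate the order: p ≈ ln(|x_7 − x*|/|x_6 − x*|) / ln(|x_6 − x*|/|x_5 − x*|) = ln(4.663×10⁻¹²/1.383×10⁻⁴)/ln(1.383×10⁻⁴/4.281×10⁻²) = ln(3.37166e-08)/ln(0.00323055) ≈ 3.0000.
Then |x_8 − x*| ≈ |x_7 − x*|·(|x_7 − x*|/|x_6 − x*|)^p = 4.663×10⁻¹²·(3.37166e-08)^3.0000 = 4.663×10⁻¹²·3.83293e-23 ≈ 1.787e-34.

1.8e-34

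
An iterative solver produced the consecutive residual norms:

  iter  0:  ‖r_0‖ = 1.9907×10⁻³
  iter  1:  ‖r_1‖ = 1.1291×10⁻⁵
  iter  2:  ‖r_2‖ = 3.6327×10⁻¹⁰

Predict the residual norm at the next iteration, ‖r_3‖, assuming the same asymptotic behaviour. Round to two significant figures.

3.8e-19

First estimate the order: p ≈ ln(‖r_2‖/‖r_1‖) / ln(‖r_1‖/‖r_0‖) = ln(3.6327×10⁻¹⁰/1.1291×10⁻⁵)/ln(1.1291×10⁻⁵/1.9907×10⁻³) = ln(3.21734e-05)/ln(0.00567187) ≈ 2.0000.
Then ‖r_3‖ ≈ ‖r_2‖·(‖r_2‖/‖r_1‖)^p = 3.6327×10⁻¹⁰·(3.21734e-05)^2.0000 = 3.6327×10⁻¹⁰·1.03513e-09 ≈ 3.76e-19.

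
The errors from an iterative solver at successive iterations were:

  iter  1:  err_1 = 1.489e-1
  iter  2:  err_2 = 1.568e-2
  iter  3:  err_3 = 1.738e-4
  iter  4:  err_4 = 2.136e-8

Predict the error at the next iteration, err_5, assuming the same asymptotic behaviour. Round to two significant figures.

First estimate the order: p ≈ ln(err_4/err_3) / ln(err_3/err_2) = ln(2.136e-8/1.738e-4)/ln(1.738e-4/1.568e-2) = ln(0.0001229)/ln(0.0110842) ≈ 1.9999.
Then err_5 ≈ err_4·(err_4/err_3)^p = 2.136e-8·(0.0001229)^1.9999 = 2.136e-8·1.5118e-08 ≈ 3.229e-16.

3.2e-16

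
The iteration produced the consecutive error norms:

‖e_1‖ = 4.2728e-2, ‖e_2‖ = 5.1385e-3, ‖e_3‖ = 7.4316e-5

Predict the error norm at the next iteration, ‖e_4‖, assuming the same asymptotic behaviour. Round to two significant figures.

First estimate the order: p ≈ ln(‖e_3‖/‖e_2‖) / ln(‖e_2‖/‖e_1‖) = ln(7.4316e-5/5.1385e-3)/ln(5.1385e-3/4.2728e-2) = ln(0.0144626)/ln(0.120261) ≈ 2.0000.
Then ‖e_4‖ ≈ ‖e_3‖·(‖e_3‖/‖e_2‖)^p = 7.4316e-5·(0.0144626)^2.0000 = 7.4316e-5·0.000209167 ≈ 1.554e-08.

1.6e-8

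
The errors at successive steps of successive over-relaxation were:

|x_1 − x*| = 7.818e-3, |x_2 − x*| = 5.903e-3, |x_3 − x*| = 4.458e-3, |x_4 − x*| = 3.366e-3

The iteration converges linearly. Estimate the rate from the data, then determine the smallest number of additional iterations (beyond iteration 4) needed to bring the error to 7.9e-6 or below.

Rate ρ ≈ |x_4 − x*|/|x_3 − x*| = 3.366e-3/4.458e-3 = 0.7550.
After j more steps, |x_{4+j} − x*| ≈ 3.366e-3·ρ^j; need ρ^j ≤ 7.9e-6/3.366e-3 = 0.002347.
j ≥ ln(0.002347)/ln(0.7550) = -6.0546/-0.28104 = 21.544.
So 22 more iterations are needed.

22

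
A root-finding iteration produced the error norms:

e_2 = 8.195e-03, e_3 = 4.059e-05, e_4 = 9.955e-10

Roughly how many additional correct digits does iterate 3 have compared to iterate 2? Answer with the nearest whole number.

2

Digits gained ≈ log₁₀(e_2/e_3) = log₁₀(8.195e-03/4.059e-05) = log₁₀(201.897) ≈ 2.305.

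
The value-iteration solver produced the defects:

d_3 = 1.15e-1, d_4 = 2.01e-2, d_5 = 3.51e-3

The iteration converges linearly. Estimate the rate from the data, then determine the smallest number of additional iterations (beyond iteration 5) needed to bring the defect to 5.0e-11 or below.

11

Rate ρ ≈ d_5/d_4 = 3.51e-3/2.01e-2 = 0.1746.
After j more steps, d_{5+j} ≈ 3.51e-3·ρ^j; need ρ^j ≤ 5.0e-11/3.51e-3 = 1.4245e-08.
j ≥ ln(1.4245e-08)/ln(0.1746) = -18.0669/-1.74526 = 10.352.
So 11 more iterations are needed.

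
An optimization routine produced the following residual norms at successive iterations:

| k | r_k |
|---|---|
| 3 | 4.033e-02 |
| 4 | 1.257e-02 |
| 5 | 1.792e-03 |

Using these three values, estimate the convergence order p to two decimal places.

1.67

p ≈ ln(r_5/r_4) / ln(r_4/r_3)
  = ln(1.792e-03/1.257e-02) / ln(1.257e-02/4.033e-02)
  = ln(0.142562) / ln(0.311679)
  = -1.94798 / -1.16578 ≈ 1.67097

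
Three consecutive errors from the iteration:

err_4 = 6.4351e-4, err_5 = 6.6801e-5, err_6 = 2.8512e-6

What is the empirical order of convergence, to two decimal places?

1.39

p ≈ ln(err_6/err_5) / ln(err_5/err_4)
  = ln(2.8512e-6/6.6801e-5) / ln(6.6801e-5/6.4351e-4)
  = ln(0.042682) / ln(0.103807)
  = -3.15398 / -2.26522 ≈ 1.39235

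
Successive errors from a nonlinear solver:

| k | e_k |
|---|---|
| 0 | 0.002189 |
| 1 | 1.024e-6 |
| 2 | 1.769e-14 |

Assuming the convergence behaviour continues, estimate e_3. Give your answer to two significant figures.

1.4e-32

First estimate the order: p ≈ ln(e_2/e_1) / ln(e_1/e_0) = ln(1.769e-14/1.024e-6)/ln(1.024e-6/0.002189) = ln(1.72754e-08)/ln(0.000467794) ≈ 2.3311.
Then e_3 ≈ e_2·(e_2/e_1)^p = 1.769e-14·(1.72754e-08)^2.3311 = 1.769e-14·8.02913e-19 ≈ 1.42e-32.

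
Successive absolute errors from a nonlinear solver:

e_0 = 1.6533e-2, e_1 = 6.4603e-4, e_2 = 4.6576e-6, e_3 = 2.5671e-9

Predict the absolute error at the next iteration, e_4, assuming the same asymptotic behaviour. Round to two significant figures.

2.8e-14

First estimate the order: p ≈ ln(e_3/e_2) / ln(e_2/e_1) = ln(2.5671e-9/4.6576e-6)/ln(4.6576e-6/6.4603e-4) = ln(0.000551164)/ln(0.00720957) ≈ 1.5213.
Then e_4 ≈ e_3·(e_3/e_2)^p = 2.5671e-9·(0.000551164)^1.5213 = 2.5671e-9·1.10284e-05 ≈ 2.831e-14.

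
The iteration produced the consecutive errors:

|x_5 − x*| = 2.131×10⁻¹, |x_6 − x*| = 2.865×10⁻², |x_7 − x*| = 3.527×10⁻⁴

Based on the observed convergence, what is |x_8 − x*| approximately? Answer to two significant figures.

2.3e-8

First estimate the order: p ≈ ln(|x_7 − x*|/|x_6 − x*|) / ln(|x_6 − x*|/|x_5 − x*|) = ln(3.527×10⁻⁴/2.865×10⁻²)/ln(2.865×10⁻²/2.131×10⁻¹) = ln(0.0123106)/ln(0.134444) ≈ 2.1914.
Then |x_8 − x*| ≈ |x_7 − x*|·(|x_7 − x*|/|x_6 − x*|)^p = 3.527×10⁻⁴·(0.0123106)^2.1914 = 3.527×10⁻⁴·6.53188e-05 ≈ 2.304e-08.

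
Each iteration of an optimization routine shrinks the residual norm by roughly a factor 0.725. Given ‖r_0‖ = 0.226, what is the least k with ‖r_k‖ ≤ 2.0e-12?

After k steps, ‖r_k‖ ≈ 0.226·0.725^k.
Need 0.725^k ≤ 2.0e-12/0.226 = 8.84956e-12.
k ≥ ln(8.84956e-12)/ln(0.725) = -25.4507/-0.32158 = 79.143.
Smallest integer k = 80.

80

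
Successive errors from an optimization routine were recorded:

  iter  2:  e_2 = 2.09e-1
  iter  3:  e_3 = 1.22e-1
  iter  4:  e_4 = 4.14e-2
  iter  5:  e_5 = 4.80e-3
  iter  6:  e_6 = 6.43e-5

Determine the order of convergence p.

Consecutive ratios: e_6/e_5 = 6.43e-5/4.80e-3 = 0.0133958, e_5/e_4 = 4.80e-3/4.14e-2 = 0.115942.
p ≈ ln(0.0133958)/ln(0.115942) = -4.3128/-2.1547 ≈ 2.00.
So the convergence is quadratic (order 2).

2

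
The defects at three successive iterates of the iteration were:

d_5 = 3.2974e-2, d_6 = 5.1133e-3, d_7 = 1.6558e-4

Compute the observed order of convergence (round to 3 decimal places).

p ≈ ln(d_7/d_6) / ln(d_6/d_5)
  = ln(1.6558e-4/5.1133e-3) / ln(5.1133e-3/3.2974e-2)
  = ln(0.0323822) / ln(0.155071)
  = -3.430146 / -1.863872 ≈ 1.840333

1.840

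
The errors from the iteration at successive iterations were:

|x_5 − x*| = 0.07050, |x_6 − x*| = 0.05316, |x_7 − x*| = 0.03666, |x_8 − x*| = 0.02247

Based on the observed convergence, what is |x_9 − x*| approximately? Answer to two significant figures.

First estimate the order: p ≈ ln(|x_8 − x*|/|x_7 − x*|) / ln(|x_7 − x*|/|x_6 − x*|) = ln(0.02247/0.03666)/ln(0.03666/0.05316) = ln(0.61293)/ln(0.689616) ≈ 1.3172.
Then |x_9 − x*| ≈ |x_8 − x*|·(|x_8 − x*|/|x_7 − x*|)^p = 0.02247·(0.61293)^1.3172 = 0.02247·0.52478 ≈ 0.01179.

1.2e-2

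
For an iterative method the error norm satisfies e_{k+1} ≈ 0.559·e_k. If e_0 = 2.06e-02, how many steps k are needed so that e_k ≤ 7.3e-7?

After k steps, e_k ≈ 2.06e-02·0.559^k.
Need 0.559^k ≤ 7.3e-7/2.06e-02 = 3.54369e-05.
k ≥ ln(3.54369e-05)/ln(0.559) = -10.2478/-0.58161 = 17.620.
Smallest integer k = 18.

18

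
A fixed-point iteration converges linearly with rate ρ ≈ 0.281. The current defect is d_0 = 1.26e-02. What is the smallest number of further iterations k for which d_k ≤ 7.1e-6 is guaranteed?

After k steps, d_k ≈ 1.26e-02·0.281^k.
Need 0.281^k ≤ 7.1e-6/1.26e-02 = 0.000563492.
k ≥ ln(0.000563492)/ln(0.281) = -7.4814/-1.26940 = 5.894.
Smallest integer k = 6.

6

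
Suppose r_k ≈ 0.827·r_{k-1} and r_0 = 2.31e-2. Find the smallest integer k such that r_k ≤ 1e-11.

114

After k steps, r_k ≈ 2.31e-2·0.827^k.
Need 0.827^k ≤ 1e-11/2.31e-2 = 4.329e-10.
k ≥ ln(4.329e-10)/ln(0.827) = -21.5605/-0.18995 = 113.506.
Smallest integer k = 114.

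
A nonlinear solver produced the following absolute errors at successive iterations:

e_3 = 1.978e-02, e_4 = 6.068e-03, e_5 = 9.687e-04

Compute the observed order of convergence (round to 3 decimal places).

1.553

p ≈ ln(e_5/e_4) / ln(e_4/e_3)
  = ln(9.687e-04/6.068e-03) / ln(6.068e-03/1.978e-02)
  = ln(0.159641) / ln(0.306775)
  = -1.834828 / -1.181641 ≈ 1.552780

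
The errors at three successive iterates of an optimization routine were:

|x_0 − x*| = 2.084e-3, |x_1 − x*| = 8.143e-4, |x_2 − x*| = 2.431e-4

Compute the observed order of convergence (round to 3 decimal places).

1.286

p ≈ ln(|x_2 − x*|/|x_1 − x*|) / ln(|x_1 − x*|/|x_0 − x*|)
  = ln(2.431e-4/8.143e-4) / ln(8.143e-4/2.084e-3)
  = ln(0.298539) / ln(0.390739)
  = -1.208855 / -0.939715 ≈ 1.286406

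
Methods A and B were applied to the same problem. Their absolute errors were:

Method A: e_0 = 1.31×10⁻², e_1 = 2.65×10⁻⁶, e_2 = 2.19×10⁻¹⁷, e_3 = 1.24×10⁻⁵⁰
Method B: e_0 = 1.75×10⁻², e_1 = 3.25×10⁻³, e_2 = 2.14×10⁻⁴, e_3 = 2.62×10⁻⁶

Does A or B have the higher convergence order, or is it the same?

Method A: p ≈ ln(1.24×10⁻⁵⁰/2.19×10⁻¹⁷)/ln(2.19×10⁻¹⁷/2.65×10⁻⁶) ≈ 3.00.
Method B: p ≈ ln(2.62×10⁻⁶/2.14×10⁻⁴)/ln(2.14×10⁻⁴/3.25×10⁻³) ≈ 1.62.
Method A has the higher order (≈3.0 vs ≈1.6).

A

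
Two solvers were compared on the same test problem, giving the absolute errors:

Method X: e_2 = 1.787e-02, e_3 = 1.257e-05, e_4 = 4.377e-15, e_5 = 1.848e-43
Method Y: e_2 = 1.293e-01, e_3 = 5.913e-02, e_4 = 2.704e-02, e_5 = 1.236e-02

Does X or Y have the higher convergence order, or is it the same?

X

Method X: p ≈ ln(1.848e-43/4.377e-15)/ln(4.377e-15/1.257e-05) ≈ 3.00.
Method Y: p ≈ ln(1.236e-02/2.704e-02)/ln(2.704e-02/5.913e-02) ≈ 1.00.
Method X has the higher order (≈3.0 vs ≈1.0).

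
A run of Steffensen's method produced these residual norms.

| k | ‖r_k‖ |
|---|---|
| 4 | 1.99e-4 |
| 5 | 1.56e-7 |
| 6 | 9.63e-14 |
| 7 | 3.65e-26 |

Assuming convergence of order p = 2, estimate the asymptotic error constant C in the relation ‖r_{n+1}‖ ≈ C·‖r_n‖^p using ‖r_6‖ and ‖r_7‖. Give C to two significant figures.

C ≈ ‖r_7‖ / ‖r_6‖^2
  = 3.65e-26 / (9.63e-14)^2
  = 3.65e-26 / 9.27369e-27 ≈ 3.9359

3.9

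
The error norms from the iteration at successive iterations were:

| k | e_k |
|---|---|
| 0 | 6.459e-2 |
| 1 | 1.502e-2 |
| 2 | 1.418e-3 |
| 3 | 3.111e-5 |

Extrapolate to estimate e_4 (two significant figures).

First estimate the order: p ≈ ln(e_3/e_2) / ln(e_2/e_1) = ln(3.111e-5/1.418e-3)/ln(1.418e-3/1.502e-2) = ln(0.0219394)/ln(0.0944075) ≈ 1.6183.
Then e_4 ≈ e_3·(e_3/e_2)^p = 3.111e-5·(0.0219394)^1.6183 = 3.111e-5·0.00206825 ≈ 6.434e-08.

6.4e-8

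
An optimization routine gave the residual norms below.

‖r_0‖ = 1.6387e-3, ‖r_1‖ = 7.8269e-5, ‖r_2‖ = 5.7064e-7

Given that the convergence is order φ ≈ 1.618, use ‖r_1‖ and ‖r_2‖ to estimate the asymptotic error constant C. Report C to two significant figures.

2.5

C ≈ ‖r_2‖ / ‖r_1‖^1.618
  = 5.7064e-7 / (7.8269e-5)^1.618
  = 5.7064e-7 / 2.26897e-07 ≈ 2.515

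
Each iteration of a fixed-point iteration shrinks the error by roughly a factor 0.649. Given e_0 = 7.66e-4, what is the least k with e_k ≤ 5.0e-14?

After k steps, e_k ≈ 7.66e-4·0.649^k.
Need 0.649^k ≤ 5.0e-14/7.66e-4 = 6.52742e-11.
k ≥ ln(6.52742e-11)/ln(0.649) = -23.4524/-0.43232 = 54.248.
Smallest integer k = 55.

55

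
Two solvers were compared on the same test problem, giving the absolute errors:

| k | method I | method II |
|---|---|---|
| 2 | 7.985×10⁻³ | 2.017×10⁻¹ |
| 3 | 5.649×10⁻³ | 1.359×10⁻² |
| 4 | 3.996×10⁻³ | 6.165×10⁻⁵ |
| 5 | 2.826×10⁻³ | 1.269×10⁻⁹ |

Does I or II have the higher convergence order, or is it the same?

Method I: p ≈ ln(2.826×10⁻³/3.996×10⁻³)/ln(3.996×10⁻³/5.649×10⁻³) ≈ 1.00.
Method II: p ≈ ln(1.269×10⁻⁹/6.165×10⁻⁵)/ln(6.165×10⁻⁵/1.359×10⁻²) ≈ 2.00.
Method II has the higher order (≈2.0 vs ≈1.0).

II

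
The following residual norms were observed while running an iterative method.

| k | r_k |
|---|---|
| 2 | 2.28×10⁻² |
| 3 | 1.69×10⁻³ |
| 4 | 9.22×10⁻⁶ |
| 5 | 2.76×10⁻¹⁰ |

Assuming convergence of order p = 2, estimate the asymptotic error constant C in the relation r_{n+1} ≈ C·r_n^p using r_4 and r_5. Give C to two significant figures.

3.2

C ≈ r_5 / r_4^2
  = 2.76×10⁻¹⁰ / (9.22×10⁻⁶)^2
  = 2.76×10⁻¹⁰ / 8.50084e-11 ≈ 3.2467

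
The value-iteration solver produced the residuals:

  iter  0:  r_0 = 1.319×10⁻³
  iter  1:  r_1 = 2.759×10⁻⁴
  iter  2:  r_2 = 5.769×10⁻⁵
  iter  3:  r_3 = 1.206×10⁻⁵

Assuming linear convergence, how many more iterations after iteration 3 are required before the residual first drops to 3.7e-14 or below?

13

Rate ρ ≈ r_3/r_2 = 1.206×10⁻⁵/5.769×10⁻⁵ = 0.2090.
After j more steps, r_{3+j} ≈ 1.206×10⁻⁵·ρ^j; need ρ^j ≤ 3.7e-14/1.206×10⁻⁵ = 3.06799e-09.
j ≥ ln(3.06799e-09)/ln(0.2090) = -19.6022/-1.56542 = 12.522.
So 13 more iterations are needed.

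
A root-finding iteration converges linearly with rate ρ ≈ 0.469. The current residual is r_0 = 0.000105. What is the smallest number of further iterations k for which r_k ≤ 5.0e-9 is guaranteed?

14

After k steps, r_k ≈ 0.000105·0.469^k.
Need 0.469^k ≤ 5.0e-9/0.000105 = 4.7619e-05.
k ≥ ln(4.7619e-05)/ln(0.469) = -9.9523/-0.75715 = 13.144.
Smallest integer k = 14.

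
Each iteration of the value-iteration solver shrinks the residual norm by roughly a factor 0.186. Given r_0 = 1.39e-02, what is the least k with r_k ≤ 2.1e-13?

15

After k steps, r_k ≈ 1.39e-02·0.186^k.
Need 0.186^k ≤ 2.1e-13/1.39e-02 = 1.51079e-11.
k ≥ ln(1.51079e-11)/ln(0.186) = -24.9158/-1.68201 = 14.813.
Smallest integer k = 15.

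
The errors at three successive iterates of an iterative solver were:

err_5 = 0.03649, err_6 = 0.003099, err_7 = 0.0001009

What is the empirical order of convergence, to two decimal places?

1.39

p ≈ ln(err_7/err_6) / ln(err_6/err_5)
  = ln(0.0001009/0.003099) / ln(0.003099/0.03649)
  = ln(0.0325589) / ln(0.0849274)
  = -3.42470 / -2.46596 ≈ 1.38879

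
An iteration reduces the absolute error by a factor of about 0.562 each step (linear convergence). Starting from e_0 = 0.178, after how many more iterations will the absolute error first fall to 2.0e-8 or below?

After k steps, e_k ≈ 0.178·0.562^k.
Need 0.562^k ≤ 2.0e-8/0.178 = 1.1236e-07.
k ≥ ln(1.1236e-07)/ln(0.562) = -16.0016/-0.57625 = 27.769.
Smallest integer k = 28.

28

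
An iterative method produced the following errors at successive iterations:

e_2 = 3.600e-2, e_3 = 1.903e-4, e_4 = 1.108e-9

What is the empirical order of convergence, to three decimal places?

2.299

p ≈ ln(e_4/e_3) / ln(e_3/e_2)
  = ln(1.108e-9/1.903e-4) / ln(1.903e-4/3.600e-2)
  = ln(5.82239e-06) / ln(0.00528611)
  = -12.053800 / -5.242673 ≈ 2.299171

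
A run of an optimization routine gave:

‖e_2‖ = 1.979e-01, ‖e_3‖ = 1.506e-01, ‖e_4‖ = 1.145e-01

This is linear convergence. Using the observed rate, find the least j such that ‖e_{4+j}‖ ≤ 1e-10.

77

Rate ρ ≈ ‖e_4‖/‖e_3‖ = 1.145e-01/1.506e-01 = 0.7603.
After j more steps, ‖e_{4+j}‖ ≈ 1.145e-01·ρ^j; need ρ^j ≤ 1e-10/1.145e-01 = 8.73362e-10.
j ≥ ln(8.73362e-10)/ln(0.7603) = -20.8587/-0.27404 = 76.116.
So 77 more iterations are needed.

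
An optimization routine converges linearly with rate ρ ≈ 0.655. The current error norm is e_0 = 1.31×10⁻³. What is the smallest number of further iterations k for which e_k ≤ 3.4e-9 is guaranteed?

31

After k steps, e_k ≈ 1.31×10⁻³·0.655^k.
Need 0.655^k ≤ 3.4e-9/1.31×10⁻³ = 2.59542e-06.
k ≥ ln(2.59542e-06)/ln(0.655) = -12.8618/-0.42312 = 30.398.
Smallest integer k = 31.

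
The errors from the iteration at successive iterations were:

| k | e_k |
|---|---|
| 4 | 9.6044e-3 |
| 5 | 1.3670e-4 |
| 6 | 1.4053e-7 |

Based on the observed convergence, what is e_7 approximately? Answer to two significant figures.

2.1e-12

First estimate the order: p ≈ ln(e_6/e_5) / ln(e_5/e_4) = ln(1.4053e-7/1.3670e-4)/ln(1.3670e-4/9.6044e-3) = ln(0.00102802)/ln(0.0142331) ≈ 1.6180.
Then e_7 ≈ e_6·(e_6/e_5)^p = 1.4053e-7·(0.00102802)^1.6180 = 1.4053e-7·1.46359e-05 ≈ 2.057e-12.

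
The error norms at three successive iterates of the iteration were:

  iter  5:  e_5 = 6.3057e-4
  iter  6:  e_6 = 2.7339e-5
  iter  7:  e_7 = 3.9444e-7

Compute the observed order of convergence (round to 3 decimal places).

1.351

p ≈ ln(e_7/e_6) / ln(e_6/e_5)
  = ln(3.9444e-7/2.7339e-5) / ln(2.7339e-5/6.3057e-4)
  = ln(0.0144277) / ln(0.043356)
  = -4.238605 / -3.138310 ≈ 1.350601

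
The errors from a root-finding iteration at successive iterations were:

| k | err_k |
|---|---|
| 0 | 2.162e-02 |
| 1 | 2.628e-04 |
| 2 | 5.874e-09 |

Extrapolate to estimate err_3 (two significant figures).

3.0e-20

First estimate the order: p ≈ ln(err_2/err_1) / ln(err_1/err_0) = ln(5.874e-09/2.628e-04)/ln(2.628e-04/2.162e-02) = ln(2.23516e-05)/ln(0.0121554) ≈ 2.4283.
Then err_3 ≈ err_2·(err_2/err_1)^p = 5.874e-09·(2.23516e-05)^2.4283 = 5.874e-09·5.0901e-12 ≈ 2.99e-20.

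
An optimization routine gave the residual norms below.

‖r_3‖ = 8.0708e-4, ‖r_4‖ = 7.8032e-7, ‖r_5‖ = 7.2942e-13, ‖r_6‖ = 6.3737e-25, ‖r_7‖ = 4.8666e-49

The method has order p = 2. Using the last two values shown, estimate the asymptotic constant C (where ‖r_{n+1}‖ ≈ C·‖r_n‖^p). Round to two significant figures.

C ≈ ‖r_7‖ / ‖r_6‖^2
  = 4.8666e-49 / (6.3737e-25)^2
  = 4.8666e-49 / 4.06241e-49 ≈ 1.198

1.2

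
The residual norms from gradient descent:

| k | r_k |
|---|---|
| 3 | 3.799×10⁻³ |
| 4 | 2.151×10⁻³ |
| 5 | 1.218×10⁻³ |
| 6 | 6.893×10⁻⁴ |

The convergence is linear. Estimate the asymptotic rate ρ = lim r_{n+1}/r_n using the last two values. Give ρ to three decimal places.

0.566

ρ ≈ r_6/r_5 = 6.893×10⁻⁴/1.218×10⁻³ = 0.56593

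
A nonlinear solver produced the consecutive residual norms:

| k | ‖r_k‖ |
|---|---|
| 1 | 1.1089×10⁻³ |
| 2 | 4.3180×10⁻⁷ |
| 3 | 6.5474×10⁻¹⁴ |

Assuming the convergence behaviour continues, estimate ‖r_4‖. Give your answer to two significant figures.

1.5e-27

First estimate the order: p ≈ ln(‖r_3‖/‖r_2‖) / ln(‖r_2‖/‖r_1‖) = ln(6.5474×10⁻¹⁴/4.3180×10⁻⁷)/ln(4.3180×10⁻⁷/1.1089×10⁻³) = ln(1.5163e-07)/ln(0.000389395) ≈ 2.0000.
Then ‖r_4‖ ≈ ‖r_3‖·(‖r_3‖/‖r_2‖)^p = 6.5474×10⁻¹⁴·(1.5163e-07)^2.0000 = 6.5474×10⁻¹⁴·2.29917e-14 ≈ 1.505e-27.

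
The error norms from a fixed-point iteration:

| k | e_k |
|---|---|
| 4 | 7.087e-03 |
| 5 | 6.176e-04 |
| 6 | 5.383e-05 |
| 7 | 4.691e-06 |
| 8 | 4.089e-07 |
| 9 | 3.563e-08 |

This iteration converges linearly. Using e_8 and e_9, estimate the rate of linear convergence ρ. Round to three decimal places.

ρ ≈ e_9/e_8 = 3.563e-08/4.089e-07 = 0.08714

0.087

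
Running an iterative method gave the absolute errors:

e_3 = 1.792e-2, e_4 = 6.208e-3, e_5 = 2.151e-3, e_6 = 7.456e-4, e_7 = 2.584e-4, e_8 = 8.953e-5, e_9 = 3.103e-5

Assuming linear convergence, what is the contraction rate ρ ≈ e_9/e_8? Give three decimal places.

0.347

ρ ≈ e_9/e_8 = 3.103e-5/8.953e-5 = 0.34659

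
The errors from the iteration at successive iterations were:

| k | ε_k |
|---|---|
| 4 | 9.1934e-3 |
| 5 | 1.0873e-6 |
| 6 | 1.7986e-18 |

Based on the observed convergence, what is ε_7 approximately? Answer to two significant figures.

8.1e-54

First estimate the order: p ≈ ln(ε_6/ε_5) / ln(ε_5/ε_4) = ln(1.7986e-18/1.0873e-6)/ln(1.0873e-6/9.1934e-3) = ln(1.65419e-12)/ln(0.00011827) ≈ 3.0000.
Then ε_7 ≈ ε_6·(ε_6/ε_5)^p = 1.7986e-18·(1.65419e-12)^3.0000 = 1.7986e-18·4.52643e-36 ≈ 8.141e-54.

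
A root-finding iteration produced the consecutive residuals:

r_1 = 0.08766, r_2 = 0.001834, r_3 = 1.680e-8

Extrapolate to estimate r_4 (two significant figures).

First estimate the order: p ≈ ln(r_3/r_2) / ln(r_2/r_1) = ln(1.680e-8/0.001834)/ln(0.001834/0.08766) = ln(9.16031e-06)/ln(0.0209217) ≈ 2.9999.
Then r_4 ≈ r_3·(r_3/r_2)^p = 1.680e-8·(9.16031e-06)^2.9999 = 1.680e-8·7.69546e-16 ≈ 1.293e-23.

1.3e-23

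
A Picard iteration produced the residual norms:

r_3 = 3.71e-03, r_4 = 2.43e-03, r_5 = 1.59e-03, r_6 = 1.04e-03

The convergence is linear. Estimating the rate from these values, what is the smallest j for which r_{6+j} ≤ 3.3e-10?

36

Rate ρ ≈ r_6/r_5 = 1.04e-03/1.59e-03 = 0.6541.
After j more steps, r_{6+j} ≈ 1.04e-03·ρ^j; need ρ^j ≤ 3.3e-10/1.04e-03 = 3.17308e-07.
j ≥ ln(3.17308e-07)/ln(0.6541) = -14.9634/-0.42450 = 35.249.
So 36 more iterations are needed.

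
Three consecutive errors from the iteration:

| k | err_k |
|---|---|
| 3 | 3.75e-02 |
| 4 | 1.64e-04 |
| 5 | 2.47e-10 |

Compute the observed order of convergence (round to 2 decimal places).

2.47

p ≈ ln(err_5/err_4) / ln(err_4/err_3)
  = ln(2.47e-10/1.64e-04) / ln(1.64e-04/3.75e-02)
  = ln(1.5061e-06) / ln(0.00437333)
  = -13.40599 / -5.43223 ≈ 2.46786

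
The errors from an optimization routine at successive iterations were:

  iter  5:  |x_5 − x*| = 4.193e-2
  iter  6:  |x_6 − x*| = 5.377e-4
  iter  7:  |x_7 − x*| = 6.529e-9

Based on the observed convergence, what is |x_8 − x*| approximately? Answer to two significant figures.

1.1e-21

First estimate the order: p ≈ ln(|x_7 − x*|/|x_6 − x*|) / ln(|x_6 − x*|/|x_5 − x*|) = ln(6.529e-9/5.377e-4)/ln(5.377e-4/4.193e-2) = ln(1.21425e-05)/ln(0.0128238) ≈ 2.5982.
Then |x_8 − x*| ≈ |x_7 − x*|·(|x_7 − x*|/|x_6 − x*|)^p = 6.529e-9·(1.21425e-05)^2.5982 = 6.529e-9·1.69063e-13 ≈ 1.104e-21.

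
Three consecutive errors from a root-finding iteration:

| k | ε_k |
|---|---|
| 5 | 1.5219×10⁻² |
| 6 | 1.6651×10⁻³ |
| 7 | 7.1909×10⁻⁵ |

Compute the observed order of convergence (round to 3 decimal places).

1.420

p ≈ ln(ε_7/ε_6) / ln(ε_6/ε_5)
  = ln(7.1909×10⁻⁵/1.6651×10⁻³) / ln(1.6651×10⁻³/1.5219×10⁻²)
  = ln(0.043186) / ln(0.109409)
  = -3.142239 / -2.212662 ≈ 1.420117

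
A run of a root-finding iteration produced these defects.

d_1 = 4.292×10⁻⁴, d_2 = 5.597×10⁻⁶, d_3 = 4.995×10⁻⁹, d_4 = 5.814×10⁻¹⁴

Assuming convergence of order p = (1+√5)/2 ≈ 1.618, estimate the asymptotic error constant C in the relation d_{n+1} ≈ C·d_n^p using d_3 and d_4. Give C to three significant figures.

C ≈ d_4 / d_3^1.618
  = 5.814×10⁻¹⁴ / (4.995×10⁻⁹)^1.618
  = 5.814×10⁻¹⁴ / 3.70024e-14 ≈ 1.5712

1.57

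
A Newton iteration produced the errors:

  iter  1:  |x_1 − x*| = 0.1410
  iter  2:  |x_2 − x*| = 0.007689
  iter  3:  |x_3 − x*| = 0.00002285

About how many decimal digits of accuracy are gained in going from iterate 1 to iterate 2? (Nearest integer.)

Digits gained ≈ log₁₀(|x_1 − x*|/|x_2 − x*|) = log₁₀(0.1410/0.007689) = log₁₀(18.3379) ≈ 1.263.

1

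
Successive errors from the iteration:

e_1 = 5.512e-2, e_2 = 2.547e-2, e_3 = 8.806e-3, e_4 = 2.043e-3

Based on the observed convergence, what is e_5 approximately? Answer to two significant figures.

First estimate the order: p ≈ ln(e_4/e_3) / ln(e_3/e_2) = ln(2.043e-3/8.806e-3)/ln(8.806e-3/2.547e-2) = ln(0.232001)/ln(0.34574) ≈ 1.3756.
Then e_5 ≈ e_4·(e_4/e_3)^p = 2.043e-3·(0.232001)^1.3756 = 2.043e-3·0.134019 ≈ 0.0002738.

2.7e-4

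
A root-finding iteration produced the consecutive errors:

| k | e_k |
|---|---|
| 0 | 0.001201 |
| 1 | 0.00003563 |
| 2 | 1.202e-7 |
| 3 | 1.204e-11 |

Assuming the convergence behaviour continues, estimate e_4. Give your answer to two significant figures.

First estimate the order: p ≈ ln(e_3/e_2) / ln(e_2/e_1) = ln(1.204e-11/1.202e-7)/ln(1.202e-7/0.00003563) = ln(0.000100166)/ln(0.00337356) ≈ 1.6179.
Then e_4 ≈ e_3·(e_3/e_2)^p = 1.204e-11·(0.000100166)^1.6179 = 1.204e-11·3.38505e-07 ≈ 4.076e-18.

4.1e-18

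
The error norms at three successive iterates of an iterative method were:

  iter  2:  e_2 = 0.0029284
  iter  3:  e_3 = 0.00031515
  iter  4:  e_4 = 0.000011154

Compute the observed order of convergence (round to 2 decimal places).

p ≈ ln(e_4/e_3) / ln(e_3/e_2)
  = ln(0.000011154/0.00031515) / ln(0.00031515/0.0029284)
  = ln(0.0353927) / ln(0.107618)
  = -3.34125 / -2.22917 ≈ 1.49888

1.50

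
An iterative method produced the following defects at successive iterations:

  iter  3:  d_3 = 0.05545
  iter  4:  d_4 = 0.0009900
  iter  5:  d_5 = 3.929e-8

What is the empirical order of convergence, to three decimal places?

p ≈ ln(d_5/d_4) / ln(d_4/d_3)
  = ln(3.929e-8/0.0009900) / ln(0.0009900/0.05545)
  = ln(3.96869e-05) / ln(0.0178539)
  = -10.134489 / -4.025533 ≈ 2.517552

2.518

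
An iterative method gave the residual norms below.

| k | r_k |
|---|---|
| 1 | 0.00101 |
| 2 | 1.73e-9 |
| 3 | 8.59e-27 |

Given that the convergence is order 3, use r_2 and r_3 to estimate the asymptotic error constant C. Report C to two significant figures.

C ≈ r_3 / r_2^3
  = 8.59e-27 / (1.73e-9)^3
  = 8.59e-27 / 5.17772e-27 ≈ 1.659

1.7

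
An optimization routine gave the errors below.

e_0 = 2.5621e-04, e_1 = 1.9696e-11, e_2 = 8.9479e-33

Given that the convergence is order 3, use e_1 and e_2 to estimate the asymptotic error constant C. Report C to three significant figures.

1.17

C ≈ e_2 / e_1^3
  = 8.9479e-33 / (1.9696e-11)^3
  = 8.9479e-33 / 7.64072e-33 ≈ 1.1711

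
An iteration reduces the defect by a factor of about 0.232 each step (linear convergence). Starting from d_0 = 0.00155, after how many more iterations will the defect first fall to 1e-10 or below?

After k steps, d_k ≈ 0.00155·0.232^k.
Need 0.232^k ≤ 1e-10/0.00155 = 6.45161e-08.
k ≥ ln(6.45161e-08)/ln(0.232) = -16.5564/-1.46102 = 11.332.
Smallest integer k = 12.

12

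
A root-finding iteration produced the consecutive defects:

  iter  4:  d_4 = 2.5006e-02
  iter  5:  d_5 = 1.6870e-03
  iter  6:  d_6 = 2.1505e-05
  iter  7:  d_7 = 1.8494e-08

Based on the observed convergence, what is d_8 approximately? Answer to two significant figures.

First estimate the order: p ≈ ln(d_7/d_6) / ln(d_6/d_5) = ln(1.8494e-08/2.1505e-05)/ln(2.1505e-05/1.6870e-03) = ln(0.000859986)/ln(0.0127475) ≈ 1.6180.
Then d_8 ≈ d_7·(d_7/d_6)^p = 1.8494e-08·(0.000859986)^1.6180 = 1.8494e-08·1.0965e-05 ≈ 2.028e-13.

2.0e-13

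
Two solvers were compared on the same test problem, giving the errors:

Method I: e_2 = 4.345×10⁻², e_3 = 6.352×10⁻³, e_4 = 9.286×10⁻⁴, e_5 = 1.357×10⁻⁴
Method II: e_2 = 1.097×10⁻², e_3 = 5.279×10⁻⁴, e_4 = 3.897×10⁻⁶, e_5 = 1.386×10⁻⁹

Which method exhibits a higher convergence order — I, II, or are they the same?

II

Method I: p ≈ ln(1.357×10⁻⁴/9.286×10⁻⁴)/ln(9.286×10⁻⁴/6.352×10⁻³) ≈ 1.00.
Method II: p ≈ ln(1.386×10⁻⁹/3.897×10⁻⁶)/ln(3.897×10⁻⁶/5.279×10⁻⁴) ≈ 1.62.
Method II has the higher order (≈1.6 vs ≈1.0).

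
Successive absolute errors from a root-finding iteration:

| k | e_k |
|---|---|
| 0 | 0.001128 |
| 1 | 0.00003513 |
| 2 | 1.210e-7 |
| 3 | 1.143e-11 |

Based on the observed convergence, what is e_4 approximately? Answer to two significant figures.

3.0e-18

First estimate the order: p ≈ ln(e_3/e_2) / ln(e_2/e_1) = ln(1.143e-11/1.210e-7)/ln(1.210e-7/0.00003513) = ln(9.44628e-05)/ln(0.00344435) ≈ 1.6342.
Then e_4 ≈ e_3·(e_3/e_2)^p = 1.143e-11·(9.44628e-05)^1.6342 = 1.143e-11·2.64711e-07 ≈ 3.026e-18.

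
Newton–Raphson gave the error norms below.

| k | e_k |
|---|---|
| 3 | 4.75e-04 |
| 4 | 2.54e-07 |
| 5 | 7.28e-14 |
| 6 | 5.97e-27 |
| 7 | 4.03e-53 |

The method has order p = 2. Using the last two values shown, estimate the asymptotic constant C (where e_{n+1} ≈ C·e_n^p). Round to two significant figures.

C ≈ e_7 / e_6^2
  = 4.03e-53 / (5.97e-27)^2
  = 4.03e-53 / 3.56409e-53 ≈ 1.1307

1.1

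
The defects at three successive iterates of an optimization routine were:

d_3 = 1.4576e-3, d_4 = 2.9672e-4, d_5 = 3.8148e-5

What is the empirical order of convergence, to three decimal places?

1.289

p ≈ ln(d_5/d_4) / ln(d_4/d_3)
  = ln(3.8148e-5/2.9672e-4) / ln(2.9672e-4/1.4576e-3)
  = ln(0.128566) / ln(0.203568)
  = -2.051313 / -1.591755 ≈ 1.288712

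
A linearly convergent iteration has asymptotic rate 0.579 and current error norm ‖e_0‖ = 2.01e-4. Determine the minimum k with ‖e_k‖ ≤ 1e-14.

After k steps, ‖e_k‖ ≈ 2.01e-4·0.579^k.
Need 0.579^k ≤ 1e-14/2.01e-4 = 4.97512e-11.
k ≥ ln(4.97512e-11)/ln(0.579) = -23.7240/-0.54645 = 43.415.
Smallest integer k = 44.

44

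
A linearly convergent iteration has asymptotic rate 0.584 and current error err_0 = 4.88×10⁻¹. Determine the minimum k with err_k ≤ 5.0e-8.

After k steps, err_k ≈ 4.88×10⁻¹·0.584^k.
Need 0.584^k ≤ 5.0e-8/4.88×10⁻¹ = 1.02459e-07.
k ≥ ln(1.02459e-07)/ln(0.584) = -16.0938/-0.53785 = 29.922.
Smallest integer k = 30.

30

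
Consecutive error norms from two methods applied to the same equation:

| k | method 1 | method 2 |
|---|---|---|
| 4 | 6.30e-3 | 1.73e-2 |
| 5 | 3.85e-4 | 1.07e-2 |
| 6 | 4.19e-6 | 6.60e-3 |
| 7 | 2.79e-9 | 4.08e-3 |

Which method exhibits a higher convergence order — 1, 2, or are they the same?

1

Method 1: p ≈ ln(2.79e-9/4.19e-6)/ln(4.19e-6/3.85e-4) ≈ 1.62.
Method 2: p ≈ ln(4.08e-3/6.60e-3)/ln(6.60e-3/1.07e-2) ≈ 1.00.
Method 1 has the higher order (≈1.6 vs ≈1.0).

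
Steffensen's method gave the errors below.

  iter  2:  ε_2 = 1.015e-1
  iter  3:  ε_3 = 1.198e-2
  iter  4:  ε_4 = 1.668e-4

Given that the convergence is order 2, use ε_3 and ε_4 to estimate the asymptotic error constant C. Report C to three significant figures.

C ≈ ε_4 / ε_3^2
  = 1.668e-4 / (1.198e-2)^2
  = 1.668e-4 / 0.00014352 ≈ 1.1622

1.16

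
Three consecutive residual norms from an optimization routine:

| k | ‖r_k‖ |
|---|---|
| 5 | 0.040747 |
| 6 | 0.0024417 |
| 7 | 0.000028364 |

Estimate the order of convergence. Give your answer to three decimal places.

p ≈ ln(‖r_7‖/‖r_6‖) / ln(‖r_6‖/‖r_5‖)
  = ln(0.000028364/0.0024417) / ln(0.0024417/0.040747)
  = ln(0.0116165) / ln(0.0599234)
  = -4.455329 / -2.814688 ≈ 1.582886

1.583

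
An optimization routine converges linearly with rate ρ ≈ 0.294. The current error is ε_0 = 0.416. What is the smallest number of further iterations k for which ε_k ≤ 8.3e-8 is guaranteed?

After k steps, ε_k ≈ 0.416·0.294^k.
Need 0.294^k ≤ 8.3e-8/0.416 = 1.99519e-07.
k ≥ ln(1.99519e-07)/ln(0.294) = -15.4274/-1.22418 = 12.602.
Smallest integer k = 13.

13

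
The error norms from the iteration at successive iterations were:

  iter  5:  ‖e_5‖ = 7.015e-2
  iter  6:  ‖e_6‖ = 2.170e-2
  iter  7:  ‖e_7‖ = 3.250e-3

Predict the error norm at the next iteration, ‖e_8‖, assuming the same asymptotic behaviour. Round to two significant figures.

1.5e-4

First estimate the order: p ≈ ln(‖e_7‖/‖e_6‖) / ln(‖e_6‖/‖e_5‖) = ln(3.250e-3/2.170e-2)/ln(2.170e-2/7.015e-2) = ln(0.14977)/ln(0.309337) ≈ 1.6182.
Then ‖e_8‖ ≈ ‖e_7‖·(‖e_7‖/‖e_6‖)^p = 3.250e-3·(0.14977)^1.6182 = 3.250e-3·0.0463098 ≈ 0.0001505.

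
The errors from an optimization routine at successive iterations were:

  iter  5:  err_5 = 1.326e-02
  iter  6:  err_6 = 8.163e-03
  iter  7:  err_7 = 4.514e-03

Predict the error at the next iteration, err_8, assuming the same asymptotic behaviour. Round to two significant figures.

2.2e-3

First estimate the order: p ≈ ln(err_7/err_6) / ln(err_6/err_5) = ln(4.514e-03/8.163e-03)/ln(8.163e-03/1.326e-02) = ln(0.552983)/ln(0.615611) ≈ 1.2211.
Then err_8 ≈ err_7·(err_7/err_6)^p = 4.514e-03·(0.552983)^1.2211 = 4.514e-03·0.485093 ≈ 0.00219.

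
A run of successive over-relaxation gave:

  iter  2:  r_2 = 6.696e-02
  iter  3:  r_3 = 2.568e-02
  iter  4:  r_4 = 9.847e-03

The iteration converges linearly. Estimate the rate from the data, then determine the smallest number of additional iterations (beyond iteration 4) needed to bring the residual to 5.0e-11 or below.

20

Rate ρ ≈ r_4/r_3 = 9.847e-03/2.568e-02 = 0.3835.
After j more steps, r_{4+j} ≈ 9.847e-03·ρ^j; need ρ^j ≤ 5.0e-11/9.847e-03 = 5.07769e-09.
j ≥ ln(5.07769e-09)/ln(0.3835) = -19.0984/-0.95842 = 19.927.
So 20 more iterations are needed.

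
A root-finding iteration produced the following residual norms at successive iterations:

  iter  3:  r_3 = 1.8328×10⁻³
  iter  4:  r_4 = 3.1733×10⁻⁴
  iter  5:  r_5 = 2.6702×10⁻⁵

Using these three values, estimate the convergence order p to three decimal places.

p ≈ ln(r_5/r_4) / ln(r_4/r_3)
  = ln(2.6702×10⁻⁵/3.1733×10⁻⁴) / ln(3.1733×10⁻⁴/1.8328×10⁻³)
  = ln(0.0841458) / ln(0.173139)
  = -2.475204 / -1.753661 ≈ 1.411450

1.411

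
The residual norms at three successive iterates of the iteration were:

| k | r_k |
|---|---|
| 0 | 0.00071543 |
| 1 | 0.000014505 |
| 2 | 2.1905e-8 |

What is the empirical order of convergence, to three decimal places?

1.666

p ≈ ln(r_2/r_1) / ln(r_1/r_0)
  = ln(2.1905e-8/0.000014505) / ln(0.000014505/0.00071543)
  = ln(0.00151017) / ln(0.0202745)
  = -6.495533 / -3.898391 ≈ 1.666209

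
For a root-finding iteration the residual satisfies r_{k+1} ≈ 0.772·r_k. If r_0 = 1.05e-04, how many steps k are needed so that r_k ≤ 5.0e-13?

75

After k steps, r_k ≈ 1.05e-04·0.772^k.
Need 0.772^k ≤ 5.0e-13/1.05e-04 = 4.7619e-09.
k ≥ ln(4.7619e-09)/ln(0.772) = -19.1626/-0.25877 = 74.053.
Smallest integer k = 75.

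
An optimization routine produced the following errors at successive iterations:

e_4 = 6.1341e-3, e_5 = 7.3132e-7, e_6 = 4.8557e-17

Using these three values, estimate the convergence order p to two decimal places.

p ≈ ln(e_6/e_5) / ln(e_5/e_4)
  = ln(4.8557e-17/7.3132e-7) / ln(7.3132e-7/6.1341e-3)
  = ln(6.63964e-11) / ln(0.000119222)
  = -23.43538 / -9.03452 ≈ 2.59398

2.59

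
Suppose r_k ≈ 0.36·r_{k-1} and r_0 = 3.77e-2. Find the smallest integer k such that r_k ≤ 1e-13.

27

After k steps, r_k ≈ 3.77e-2·0.36^k.
Need 0.36^k ≤ 1e-13/3.77e-2 = 2.65252e-12.
k ≥ ln(2.65252e-12)/ln(0.36) = -26.6555/-1.02165 = 26.091.
Smallest integer k = 27.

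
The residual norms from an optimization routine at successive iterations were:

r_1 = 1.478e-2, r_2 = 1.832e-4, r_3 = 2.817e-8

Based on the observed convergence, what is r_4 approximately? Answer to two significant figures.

6.7e-16

First estimate the order: p ≈ ln(r_3/r_2) / ln(r_2/r_1) = ln(2.817e-8/1.832e-4)/ln(1.832e-4/1.478e-2) = ln(0.000153766)/ln(0.0123951) ≈ 1.9998.
Then r_4 ≈ r_3·(r_3/r_2)^p = 2.817e-8·(0.000153766)^1.9998 = 2.817e-8·2.36855e-08 ≈ 6.672e-16.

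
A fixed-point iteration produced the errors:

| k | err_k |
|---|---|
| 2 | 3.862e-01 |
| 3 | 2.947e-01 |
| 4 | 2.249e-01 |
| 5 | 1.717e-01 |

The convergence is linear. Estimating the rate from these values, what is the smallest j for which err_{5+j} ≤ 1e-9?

71

Rate ρ ≈ err_5/err_4 = 1.717e-01/2.249e-01 = 0.7635.
After j more steps, err_{5+j} ≈ 1.717e-01·ρ^j; need ρ^j ≤ 1e-9/1.717e-01 = 5.82411e-09.
j ≥ ln(5.82411e-09)/ln(0.7635) = -18.9613/-0.26984 = 70.269.
So 71 more iterations are needed.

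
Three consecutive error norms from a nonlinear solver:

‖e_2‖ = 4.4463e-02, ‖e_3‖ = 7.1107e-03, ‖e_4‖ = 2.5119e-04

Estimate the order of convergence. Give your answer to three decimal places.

1.824

p ≈ ln(‖e_4‖/‖e_3‖) / ln(‖e_3‖/‖e_2‖)
  = ln(2.5119e-04/7.1107e-03) / ln(7.1107e-03/4.4463e-02)
  = ln(0.0353256) / ln(0.159924)
  = -3.343147 / -1.833057 ≈ 1.823810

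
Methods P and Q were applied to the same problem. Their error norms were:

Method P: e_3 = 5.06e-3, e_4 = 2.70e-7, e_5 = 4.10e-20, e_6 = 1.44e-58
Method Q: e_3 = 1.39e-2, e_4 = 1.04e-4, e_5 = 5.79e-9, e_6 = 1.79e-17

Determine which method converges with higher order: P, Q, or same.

P

Method P: p ≈ ln(1.44e-58/4.10e-20)/ln(4.10e-20/2.70e-7) ≈ 3.00.
Method Q: p ≈ ln(1.79e-17/5.79e-9)/ln(5.79e-9/1.04e-4) ≈ 2.00.
Method P has the higher order (≈3.0 vs ≈2.0).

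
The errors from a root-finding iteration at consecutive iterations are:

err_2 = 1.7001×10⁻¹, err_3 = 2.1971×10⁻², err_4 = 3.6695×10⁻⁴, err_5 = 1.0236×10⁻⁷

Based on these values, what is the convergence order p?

Consecutive ratios: err_5/err_4 = 1.0236×10⁻⁷/3.6695×10⁻⁴ = 0.000278948, err_4/err_3 = 3.6695×10⁻⁴/2.1971×10⁻² = 0.0167016.
p ≈ ln(0.000278948)/ln(0.0167016) = -8.1845/-4.0923 ≈ 2.00.
So the convergence is quadratic (order 2).

2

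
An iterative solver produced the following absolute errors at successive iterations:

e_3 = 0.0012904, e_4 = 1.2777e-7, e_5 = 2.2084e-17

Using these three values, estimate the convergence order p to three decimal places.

p ≈ ln(e_5/e_4) / ln(e_4/e_3)
  = ln(2.2084e-17/1.2777e-7) / ln(1.2777e-7/0.0012904)
  = ln(1.72842e-10) / ln(9.90158e-05)
  = -22.478643 / -9.220231 ≈ 2.437970

2.438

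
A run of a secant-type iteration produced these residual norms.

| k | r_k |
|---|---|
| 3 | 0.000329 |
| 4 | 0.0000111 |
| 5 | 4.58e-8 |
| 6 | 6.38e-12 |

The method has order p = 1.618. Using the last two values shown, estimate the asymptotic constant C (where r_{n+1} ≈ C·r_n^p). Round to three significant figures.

C ≈ r_6 / r_5^1.618
  = 6.38e-12 / (4.58e-8)^1.618
  = 6.38e-12 / 1.33438e-12 ≈ 4.7812

4.78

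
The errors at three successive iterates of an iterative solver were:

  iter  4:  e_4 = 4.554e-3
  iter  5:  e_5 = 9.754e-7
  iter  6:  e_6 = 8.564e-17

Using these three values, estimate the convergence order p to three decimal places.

2.741

p ≈ ln(e_6/e_5) / ln(e_5/e_4)
  = ln(8.564e-17/9.754e-7) / ln(9.754e-7/4.554e-3)
  = ln(8.77999e-11) / ln(0.000214185)
  = -23.155961 / -8.448670 ≈ 2.740782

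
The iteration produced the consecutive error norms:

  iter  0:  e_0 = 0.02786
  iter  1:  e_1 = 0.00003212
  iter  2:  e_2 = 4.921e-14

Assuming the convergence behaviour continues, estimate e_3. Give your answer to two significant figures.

1.8e-40

First estimate the order: p ≈ ln(e_2/e_1) / ln(e_1/e_0) = ln(4.921e-14/0.00003212)/ln(0.00003212/0.02786) = ln(1.53207e-09)/ln(0.00115291) ≈ 3.0000.
Then e_3 ≈ e_2·(e_2/e_1)^p = 4.921e-14·(1.53207e-09)^3.0000 = 4.921e-14·3.59613e-27 ≈ 1.77e-40.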